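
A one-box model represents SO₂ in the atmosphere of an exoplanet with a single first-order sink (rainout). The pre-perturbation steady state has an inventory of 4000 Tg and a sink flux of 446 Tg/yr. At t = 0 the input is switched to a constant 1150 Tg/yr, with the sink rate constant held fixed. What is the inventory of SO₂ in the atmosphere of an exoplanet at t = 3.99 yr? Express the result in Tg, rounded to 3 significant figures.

6270 Tg

Residence time τ = M₀/F₀ = 8.969 yr. The eventual steady state is M_∞ = M₀·(F₁/F₀) = 4000 × 1150/446 = 10314 Tg.
The anomaly ΔM(t) = M(t) − M_∞ decays as ΔM₀·e^(−t/τ) with ΔM₀ = 4000 − 10314 = −6314 Tg.
At t = 3.99 yr, e^(−t/τ) = e^(−0.4449) = 0.6409, so ΔM = −4047 Tg and M = 10314 − 4047 = 6267.3 Tg.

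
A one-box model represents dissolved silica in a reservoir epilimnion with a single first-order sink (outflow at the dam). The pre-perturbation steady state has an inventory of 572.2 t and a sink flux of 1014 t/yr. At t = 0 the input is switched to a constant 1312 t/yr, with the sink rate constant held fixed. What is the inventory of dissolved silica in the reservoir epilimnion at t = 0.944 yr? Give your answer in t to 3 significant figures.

Residence time τ = M₀/F₀ = 0.5643 yr. The eventual steady state is M_∞ = M₀·(F₁/F₀) = 572.2 × 1312/1014 = 740.36 t.
The anomaly ΔM(t) = M(t) − M_∞ decays as ΔM₀·e^(−t/τ) with ΔM₀ = 572.2 − 740.36 = −168.2 t.
At t = 0.944 yr, e^(−t/τ) = e^(−1.673) = 0.1877, so ΔM = −31.57 t and M = 740.36 − 31.57 = 708.80 t.

709 t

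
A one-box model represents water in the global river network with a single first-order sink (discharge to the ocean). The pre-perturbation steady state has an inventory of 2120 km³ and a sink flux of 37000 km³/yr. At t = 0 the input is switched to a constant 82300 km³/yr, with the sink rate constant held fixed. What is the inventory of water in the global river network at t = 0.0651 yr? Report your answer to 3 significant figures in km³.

3880 km³

The sink rate constant is k = F₀/M₀ = 37000/2120 = 17.45 yr⁻¹.
Solving dM/dt = F₁ − kM with M(0) = M₀ gives M(t) = F₁/k + (M₀ − F₁/k)·e^(−kt).
F₁/k = 82300/17.45 = 4715.6 km³; kt = 17.45 × 0.0651 = 1.136, e^(−kt) = 0.3210.
M(0.0651) = 4715.6 + (2120 − 4715.6) × 0.3210 = 4715.6 − 833.3 = 3882.3 km³.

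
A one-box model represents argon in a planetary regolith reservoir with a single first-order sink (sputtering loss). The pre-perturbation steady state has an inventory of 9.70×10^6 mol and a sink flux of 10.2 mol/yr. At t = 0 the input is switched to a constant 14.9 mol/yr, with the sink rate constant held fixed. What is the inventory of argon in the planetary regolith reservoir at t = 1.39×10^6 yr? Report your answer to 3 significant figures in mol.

The sink rate constant is k = F₀/M₀ = 10.2/9.70×10^6 = 1.052×10^-6 yr⁻¹.
Solving dM/dt = F₁ − kM with M(0) = M₀ gives M(t) = F₁/k + (M₀ − F₁/k)·e^(−kt).
F₁/k = 14.9/1.052×10^-6 = 1.4170×10^7 mol; kt = 1.052×10^-6 × 1.39×10^6 = 1.462, e^(−kt) = 0.2319.
M(1.39×10^6) = 1.4170×10^7 + (9.70×10^6 − 1.4170×10^7) × 0.2319 = 1.4170×10^7 − 1.036×10^6 = 1.3133×10^7 mol.

1.31×10^7 mol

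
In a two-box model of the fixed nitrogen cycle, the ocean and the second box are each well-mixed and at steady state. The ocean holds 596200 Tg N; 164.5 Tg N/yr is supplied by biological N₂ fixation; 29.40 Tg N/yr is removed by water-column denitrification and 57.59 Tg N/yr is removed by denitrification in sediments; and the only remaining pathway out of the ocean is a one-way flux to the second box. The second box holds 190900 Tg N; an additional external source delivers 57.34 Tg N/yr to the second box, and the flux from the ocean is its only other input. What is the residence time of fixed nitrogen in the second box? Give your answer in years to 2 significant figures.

1400 yr

Balance the ocean: ΣF_in = 164.50 Tg N/yr.
Flux to the second box = ΣF_in − (29.40 + 57.59) = 77.510 Tg N/yr.
Total input to the second box = 77.510 + 57.34 = 134.85 Tg N/yr; at steady state this equals its total output.
τ = M / F = 190900 / 134.85 = 1416 yr.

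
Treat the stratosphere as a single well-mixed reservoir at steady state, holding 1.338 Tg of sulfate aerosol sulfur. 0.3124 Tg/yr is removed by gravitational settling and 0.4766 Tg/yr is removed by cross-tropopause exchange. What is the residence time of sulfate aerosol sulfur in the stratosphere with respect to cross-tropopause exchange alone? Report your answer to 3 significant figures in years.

Residence time with respect to a single sink: τ = M / F_sink.
τ = 1.338 / 0.4766 = 2.807 yr.

2.81 yr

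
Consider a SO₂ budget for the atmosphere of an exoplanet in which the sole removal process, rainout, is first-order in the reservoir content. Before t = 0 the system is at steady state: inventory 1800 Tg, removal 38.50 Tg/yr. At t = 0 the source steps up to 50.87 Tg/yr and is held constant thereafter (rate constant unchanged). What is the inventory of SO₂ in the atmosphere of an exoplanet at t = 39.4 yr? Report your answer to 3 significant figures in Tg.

2130 Tg

τ = M₀/F₀ = 1800/38.50 = 46.75 yr; rate constant k = 1/τ.
New steady state M_∞ = F₁/k = F₁·τ = 50.87 × 46.75 = 2378.3 Tg.
M(t) = M_∞ + (M₀ − M_∞)·e^(−t/τ); t/τ = 39.4/46.75 = 0.8427, so e^(−t/τ) = 0.4305.
M(t) = 2378.3 − 578.3 × 0.4305 = 2129.3 Tg.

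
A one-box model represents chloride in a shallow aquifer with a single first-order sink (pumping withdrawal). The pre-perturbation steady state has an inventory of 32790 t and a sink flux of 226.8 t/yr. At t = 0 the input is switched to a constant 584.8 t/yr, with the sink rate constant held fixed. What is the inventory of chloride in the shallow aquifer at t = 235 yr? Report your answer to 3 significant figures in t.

Residence time τ = M₀/F₀ = 144.6 yr. The eventual steady state is M_∞ = M₀·(F₁/F₀) = 32790 × 584.8/226.8 = 84548 t.
The anomaly ΔM(t) = M(t) − M_∞ decays as ΔM₀·e^(−t/τ) with ΔM₀ = 32790 − 84548 = −51760 t.
At t = 235 yr, e^(−t/τ) = e^(−1.625) = 0.1968, so ΔM = −10190 t and M = 84548 − 10190 = 74361 t.

74400 t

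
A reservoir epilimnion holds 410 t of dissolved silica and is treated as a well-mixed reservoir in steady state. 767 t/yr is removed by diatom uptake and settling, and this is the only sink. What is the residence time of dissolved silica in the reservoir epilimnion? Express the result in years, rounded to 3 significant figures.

τ = M / F = 410 / 767 = 0.5346 yr.

0.535 yr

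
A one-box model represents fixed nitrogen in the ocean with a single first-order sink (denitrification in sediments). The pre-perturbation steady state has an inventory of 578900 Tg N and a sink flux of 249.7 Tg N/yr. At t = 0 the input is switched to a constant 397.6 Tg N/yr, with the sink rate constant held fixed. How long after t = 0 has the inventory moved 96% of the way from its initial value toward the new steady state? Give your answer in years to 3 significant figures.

τ = M₀/F₀ = 578900/249.7 = 2318 yr.
The remaining gap fraction is e^(−t/τ); 96% covered ⇒ e^(−t/τ) = 0.0400.
t = −τ ln(0.0400) = 2318 × 3.219 = 7463 yr.

7460 yr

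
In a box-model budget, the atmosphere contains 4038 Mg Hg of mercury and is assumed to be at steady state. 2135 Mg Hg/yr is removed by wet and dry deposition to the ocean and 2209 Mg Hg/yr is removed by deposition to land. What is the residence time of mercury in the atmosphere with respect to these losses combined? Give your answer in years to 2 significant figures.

Total removal = 2135 + 2209 = 4344.0 Mg Hg/yr.
τ = M / ΣF_out = 4038 / 4344.0 = 0.9296 yr.

0.93 yr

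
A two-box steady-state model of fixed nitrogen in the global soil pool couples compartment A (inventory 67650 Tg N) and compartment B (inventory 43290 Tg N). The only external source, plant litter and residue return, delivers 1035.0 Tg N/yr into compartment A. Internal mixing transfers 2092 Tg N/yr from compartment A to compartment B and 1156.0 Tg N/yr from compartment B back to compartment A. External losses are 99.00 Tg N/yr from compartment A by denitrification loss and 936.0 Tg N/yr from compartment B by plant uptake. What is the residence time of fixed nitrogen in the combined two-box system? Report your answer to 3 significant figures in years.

Treat the two boxes together as one reservoir: the mixing fluxes between them are internal recycling, so τ = ΣM / Σ(external losses).
M_total = 67650 + 43290 = 110940 Tg N.
ΣF_external_out = 99.00 + 936.0 = 1035.0 Tg N/yr.
τ = M_total / ΣF_ext = 110940 / 1035.0 = 107.2 yr.

107 yr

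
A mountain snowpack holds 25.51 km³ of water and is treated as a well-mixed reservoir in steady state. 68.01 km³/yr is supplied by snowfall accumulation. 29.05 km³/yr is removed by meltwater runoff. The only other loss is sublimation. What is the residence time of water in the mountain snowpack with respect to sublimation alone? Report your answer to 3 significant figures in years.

At steady state ΣF_in = ΣF_out.
ΣF_in = 68.010 km³/yr.
Sublimation flux = ΣF_in − (29.05) = 68.010 − 29.05 = 38.96 km³/yr.
τ = M / F = 25.51 / 38.96 = 0.6548 yr.

0.655 yr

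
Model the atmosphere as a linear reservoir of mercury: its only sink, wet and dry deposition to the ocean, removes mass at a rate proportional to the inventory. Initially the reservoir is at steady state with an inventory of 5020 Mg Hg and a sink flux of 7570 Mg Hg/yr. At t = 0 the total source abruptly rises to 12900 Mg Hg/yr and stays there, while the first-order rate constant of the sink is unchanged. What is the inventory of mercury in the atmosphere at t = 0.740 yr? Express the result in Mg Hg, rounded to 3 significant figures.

τ = M₀/F₀ = 5020/7570 = 0.6631 yr; rate constant k = 1/τ.
New steady state M_∞ = F₁/k = F₁·τ = 12900 × 0.6631 = 8554.6 Mg Hg.
M(t) = M_∞ + (M₀ − M_∞)·e^(−t/τ); t/τ = 0.740/0.6631 = 1.116, so e^(−t/τ) = 0.3276.
M(t) = 8554.6 − 3535 × 0.3276 = 7396.6 Mg Hg.

7400 Mg Hg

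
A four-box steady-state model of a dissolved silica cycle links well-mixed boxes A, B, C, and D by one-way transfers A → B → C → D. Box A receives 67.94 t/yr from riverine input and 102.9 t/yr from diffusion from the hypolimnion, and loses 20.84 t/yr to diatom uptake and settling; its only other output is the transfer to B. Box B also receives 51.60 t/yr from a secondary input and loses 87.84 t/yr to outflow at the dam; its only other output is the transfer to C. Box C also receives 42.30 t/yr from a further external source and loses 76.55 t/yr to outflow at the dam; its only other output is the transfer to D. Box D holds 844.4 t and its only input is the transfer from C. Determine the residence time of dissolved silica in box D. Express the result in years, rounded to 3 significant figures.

Box A: F(A→B) = (67.94 + 102.9) − 20.84 = 150.00 t/yr.
Box B: F(B→C) = (150.00 + 51.60) − 87.84 = 113.76 t/yr.
Box C: F(C→D) = (113.76 + 42.30) − 76.55 = 79.510 t/yr.
Box D throughput = its input = 79.510 t/yr; τ = 844.4 / 79.510 = 10.62 yr.

10.6 yr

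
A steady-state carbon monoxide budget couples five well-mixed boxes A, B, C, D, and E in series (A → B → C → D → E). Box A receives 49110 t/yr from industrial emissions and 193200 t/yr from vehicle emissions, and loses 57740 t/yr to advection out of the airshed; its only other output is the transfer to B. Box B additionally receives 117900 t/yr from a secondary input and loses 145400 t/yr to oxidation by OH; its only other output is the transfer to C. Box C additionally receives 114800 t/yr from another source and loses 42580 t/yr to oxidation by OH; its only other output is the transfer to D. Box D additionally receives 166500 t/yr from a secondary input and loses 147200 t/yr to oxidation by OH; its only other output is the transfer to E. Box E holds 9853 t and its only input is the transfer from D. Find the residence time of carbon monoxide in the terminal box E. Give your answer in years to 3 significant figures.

0.0396 yr

Box A: F(A→B) = (49110 + 193200) − 57740 = 184570 t/yr.
Box B: F(B→C) = (184570 + 117900) − 145400 = 157070 t/yr.
Box C: F(C→D) = (157070 + 114800) − 42580 = 229290 t/yr.
Box D: F(D→E) = (229290 + 166500) − 147200 = 248590 t/yr.
Box E throughput = its input = 248590 t/yr; τ = 9853 / 248590 = 0.03964 yr.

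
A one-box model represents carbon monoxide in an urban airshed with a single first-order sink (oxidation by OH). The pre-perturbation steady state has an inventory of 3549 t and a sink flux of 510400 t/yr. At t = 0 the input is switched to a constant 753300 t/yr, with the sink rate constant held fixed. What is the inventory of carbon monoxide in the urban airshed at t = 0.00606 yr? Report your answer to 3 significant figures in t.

τ = M₀/F₀ = 3549/510400 = 0.006953 yr; rate constant k = 1/τ.
New steady state M_∞ = F₁/k = F₁·τ = 753300 × 0.006953 = 5238.0 t.
M(t) = M_∞ + (M₀ − M_∞)·e^(−t/τ); t/τ = 0.00606/0.006953 = 0.8715, so e^(−t/τ) = 0.4183.
M(t) = 5238.0 − 1689 × 0.4183 = 4531.5 t.

4530 t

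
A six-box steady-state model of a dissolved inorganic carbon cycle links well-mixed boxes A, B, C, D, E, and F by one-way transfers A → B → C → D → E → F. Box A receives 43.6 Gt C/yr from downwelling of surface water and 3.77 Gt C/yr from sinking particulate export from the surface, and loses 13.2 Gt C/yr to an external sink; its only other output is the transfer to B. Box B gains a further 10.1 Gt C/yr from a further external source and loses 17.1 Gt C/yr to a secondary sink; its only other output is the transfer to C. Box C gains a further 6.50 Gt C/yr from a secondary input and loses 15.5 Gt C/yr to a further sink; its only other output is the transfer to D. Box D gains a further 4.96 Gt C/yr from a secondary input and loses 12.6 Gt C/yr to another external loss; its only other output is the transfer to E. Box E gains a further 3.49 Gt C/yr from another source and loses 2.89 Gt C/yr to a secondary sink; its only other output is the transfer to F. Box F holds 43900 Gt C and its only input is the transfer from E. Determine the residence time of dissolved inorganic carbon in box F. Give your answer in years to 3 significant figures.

3940 yr

Box A: F(A→B) = (43.6 + 3.77) − 13.2 = 34.170 Gt C/yr.
Box B: F(B→C) = (34.170 + 10.1) − 17.1 = 27.170 Gt C/yr.
Box C: F(C→D) = (27.170 + 6.50) − 15.5 = 18.170 Gt C/yr.
Box D: F(D→E) = (18.170 + 4.96) − 12.6 = 10.530 Gt C/yr.
Box E: F(E→F) = (10.530 + 3.49) − 2.89 = 11.130 Gt C/yr.
Box F throughput = its input = 11.130 Gt C/yr; τ = 43900 / 11.130 = 3944 yr.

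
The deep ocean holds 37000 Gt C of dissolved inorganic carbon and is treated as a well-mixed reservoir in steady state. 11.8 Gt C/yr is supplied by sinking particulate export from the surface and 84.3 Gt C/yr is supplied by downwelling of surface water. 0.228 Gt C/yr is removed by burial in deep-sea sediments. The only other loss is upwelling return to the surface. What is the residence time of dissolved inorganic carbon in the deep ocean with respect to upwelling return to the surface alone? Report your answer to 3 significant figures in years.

At steady state ΣF_in = ΣF_out.
ΣF_in = 11.8 + 84.3 = 96.100 Gt C/yr.
Upwelling return to the surface flux = ΣF_in − (0.228) = 96.100 − 0.2280 = 95.87 Gt C/yr.
τ = M / F = 37000 / 95.87 = 385.9 yr.

386 yr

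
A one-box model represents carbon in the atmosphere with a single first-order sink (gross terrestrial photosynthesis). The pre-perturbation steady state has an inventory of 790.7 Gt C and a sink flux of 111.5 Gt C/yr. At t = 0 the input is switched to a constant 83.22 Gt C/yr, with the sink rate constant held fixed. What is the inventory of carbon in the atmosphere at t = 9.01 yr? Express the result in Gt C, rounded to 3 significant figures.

τ = M₀/F₀ = 790.7/111.5 = 7.091 yr; rate constant k = 1/τ.
New steady state M_∞ = F₁/k = F₁·τ = 83.22 × 7.091 = 590.15 Gt C.
M(t) = M_∞ + (M₀ − M_∞)·e^(−t/τ); t/τ = 9.01/7.091 = 1.271, so e^(−t/τ) = 0.2807.
M(t) = 590.15 + 200.5 × 0.2807 = 646.44 Gt C.

646 Gt C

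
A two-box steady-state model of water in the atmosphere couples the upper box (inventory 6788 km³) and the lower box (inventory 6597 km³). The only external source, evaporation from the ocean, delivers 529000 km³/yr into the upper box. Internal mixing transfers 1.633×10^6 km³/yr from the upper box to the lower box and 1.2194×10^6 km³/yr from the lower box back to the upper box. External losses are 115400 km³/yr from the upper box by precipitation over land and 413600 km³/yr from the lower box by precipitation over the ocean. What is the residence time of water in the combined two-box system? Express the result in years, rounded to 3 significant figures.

Residence time in the combined system uses the total inventory and the total *external* removal — internal exchanges between the two boxes cancel.
M_total = 6788 + 6597 = 13385 km³.
ΣF_external_out = 115400 + 413600 = 529000 km³/yr.
τ = M_total / ΣF_ext = 13385 / 529000 = 0.02530 yr.

0.0253 yr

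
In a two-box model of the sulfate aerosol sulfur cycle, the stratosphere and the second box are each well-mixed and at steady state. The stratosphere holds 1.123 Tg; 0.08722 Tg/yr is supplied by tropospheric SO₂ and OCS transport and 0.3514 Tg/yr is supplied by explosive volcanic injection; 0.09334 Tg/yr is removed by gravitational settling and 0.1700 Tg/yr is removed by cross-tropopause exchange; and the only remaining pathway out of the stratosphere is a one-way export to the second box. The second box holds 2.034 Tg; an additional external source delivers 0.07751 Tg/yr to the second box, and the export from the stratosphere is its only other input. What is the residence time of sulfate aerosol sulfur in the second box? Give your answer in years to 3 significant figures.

Balance the stratosphere: ΣF_in = 0.08722 + 0.3514 = 0.43862 Tg/yr.
Export to the second box = ΣF_in − (0.09334 + 0.1700) = 0.17528 Tg/yr.
Total input to the second box = 0.17528 + 0.07751 = 0.25279 Tg/yr; at steady state this equals its total output.
τ = M / F = 2.034 / 0.25279 = 8.046 yr.

8.05 yr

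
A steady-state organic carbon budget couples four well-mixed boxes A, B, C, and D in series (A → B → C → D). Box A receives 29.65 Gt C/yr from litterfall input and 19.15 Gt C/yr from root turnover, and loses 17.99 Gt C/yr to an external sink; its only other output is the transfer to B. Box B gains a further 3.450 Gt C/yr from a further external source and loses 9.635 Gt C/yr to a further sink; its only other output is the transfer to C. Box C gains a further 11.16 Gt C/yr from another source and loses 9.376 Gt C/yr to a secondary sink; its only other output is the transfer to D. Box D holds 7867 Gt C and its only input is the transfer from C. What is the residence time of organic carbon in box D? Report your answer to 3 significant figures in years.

Box A: F(A→B) = (29.65 + 19.15) − 17.99 = 30.810 Gt C/yr.
Box B: F(B→C) = (30.810 + 3.450) − 9.635 = 24.625 Gt C/yr.
Box C: F(C→D) = (24.625 + 11.16) − 9.376 = 26.409 Gt C/yr.
Box D throughput = its input = 26.409 Gt C/yr; τ = 7867 / 26.409 = 297.9 yr.

298 yr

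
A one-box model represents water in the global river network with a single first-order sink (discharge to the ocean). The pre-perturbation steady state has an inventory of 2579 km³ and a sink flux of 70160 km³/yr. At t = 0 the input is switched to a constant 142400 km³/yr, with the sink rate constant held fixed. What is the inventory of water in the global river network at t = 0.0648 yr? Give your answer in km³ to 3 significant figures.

The sink rate constant is k = F₀/M₀ = 70160/2579 = 27.20 yr⁻¹.
Solving dM/dt = F₁ − kM with M(0) = M₀ gives M(t) = F₁/k + (M₀ − F₁/k)·e^(−kt).
F₁/k = 142400/27.20 = 5234.5 km³; kt = 27.20 × 0.0648 = 1.763, e^(−kt) = 0.1716.
M(0.0648) = 5234.5 + (2579 − 5234.5) × 0.1716 = 5234.5 − 455.6 = 4778.9 km³.

4780 km³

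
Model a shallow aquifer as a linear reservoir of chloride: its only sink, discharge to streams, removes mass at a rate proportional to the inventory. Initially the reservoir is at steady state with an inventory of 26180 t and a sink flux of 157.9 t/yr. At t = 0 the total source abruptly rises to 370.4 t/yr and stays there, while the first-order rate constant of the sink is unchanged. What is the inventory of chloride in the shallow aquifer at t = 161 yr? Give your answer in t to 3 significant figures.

48100 t

Residence time τ = M₀/F₀ = 165.8 yr. The eventual steady state is M_∞ = M₀·(F₁/F₀) = 26180 × 370.4/157.9 = 61413 t.
The anomaly ΔM(t) = M(t) − M_∞ decays as ΔM₀·e^(−t/τ) with ΔM₀ = 26180 − 61413 = −35230 t.
At t = 161 yr, e^(−t/τ) = e^(−0.9710) = 0.3787, so ΔM = −13340 t and M = 61413 − 13340 = 48071 t.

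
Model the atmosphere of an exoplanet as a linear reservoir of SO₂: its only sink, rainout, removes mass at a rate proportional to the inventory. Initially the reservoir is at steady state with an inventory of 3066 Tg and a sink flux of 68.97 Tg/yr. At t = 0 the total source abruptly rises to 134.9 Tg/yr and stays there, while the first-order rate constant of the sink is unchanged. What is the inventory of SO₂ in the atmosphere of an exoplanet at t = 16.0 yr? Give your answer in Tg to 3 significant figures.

3950 Tg

Residence time τ = M₀/F₀ = 44.45 yr. The eventual steady state is M_∞ = M₀·(F₁/F₀) = 3066 × 134.9/68.97 = 5996.9 Tg.
The anomaly ΔM(t) = M(t) − M_∞ decays as ΔM₀·e^(−t/τ) with ΔM₀ = 3066 − 5996.9 = −2931 Tg.
At t = 16.0 yr, e^(−t/τ) = e^(−0.3599) = 0.6977, so ΔM = −2045 Tg and M = 5996.9 − 2045 = 3951.9 Tg.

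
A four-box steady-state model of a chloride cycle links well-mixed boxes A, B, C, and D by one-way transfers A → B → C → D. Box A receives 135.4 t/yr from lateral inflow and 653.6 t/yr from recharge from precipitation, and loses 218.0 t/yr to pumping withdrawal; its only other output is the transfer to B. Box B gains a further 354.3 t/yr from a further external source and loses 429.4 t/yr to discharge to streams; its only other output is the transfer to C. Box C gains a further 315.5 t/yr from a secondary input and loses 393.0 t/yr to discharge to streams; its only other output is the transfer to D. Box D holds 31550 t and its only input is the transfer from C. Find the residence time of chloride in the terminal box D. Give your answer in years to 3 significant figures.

75.4 yr

Box A: F(A→B) = (135.4 + 653.6) − 218.0 = 571.00 t/yr.
Box B: F(B→C) = (571.00 + 354.3) − 429.4 = 495.90 t/yr.
Box C: F(C→D) = (495.90 + 315.5) − 393.0 = 418.40 t/yr.
Box D throughput = its input = 418.40 t/yr; τ = 31550 / 418.40 = 75.41 yr.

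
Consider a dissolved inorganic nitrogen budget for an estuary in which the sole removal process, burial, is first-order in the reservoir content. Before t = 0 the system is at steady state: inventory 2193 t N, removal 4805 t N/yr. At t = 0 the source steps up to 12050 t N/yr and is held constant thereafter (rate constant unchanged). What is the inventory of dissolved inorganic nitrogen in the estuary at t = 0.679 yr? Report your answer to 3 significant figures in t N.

τ = M₀/F₀ = 2193/4805 = 0.4564 yr; rate constant k = 1/τ.
New steady state M_∞ = F₁/k = F₁·τ = 12050 × 0.4564 = 5499.6 t N.
M(t) = M_∞ + (M₀ − M_∞)·e^(−t/τ); t/τ = 0.679/0.4564 = 1.488, so e^(−t/τ) = 0.2259.
M(t) = 5499.6 − 3307 × 0.2259 = 4752.7 t N.

4750 t N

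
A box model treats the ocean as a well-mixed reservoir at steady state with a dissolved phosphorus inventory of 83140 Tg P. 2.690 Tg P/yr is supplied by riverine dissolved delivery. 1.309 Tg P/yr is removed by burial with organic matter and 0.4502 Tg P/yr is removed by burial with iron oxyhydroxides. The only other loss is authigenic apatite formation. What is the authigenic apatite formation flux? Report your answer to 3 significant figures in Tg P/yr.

0.931 Tg P/yr

At steady state ΣF_in = ΣF_out.
ΣF_in = 2.6900 Tg P/yr.
Authigenic apatite formation flux = ΣF_in − (1.309 + 0.4502) = 2.6900 − 1.759 = 0.9308 Tg P/yr.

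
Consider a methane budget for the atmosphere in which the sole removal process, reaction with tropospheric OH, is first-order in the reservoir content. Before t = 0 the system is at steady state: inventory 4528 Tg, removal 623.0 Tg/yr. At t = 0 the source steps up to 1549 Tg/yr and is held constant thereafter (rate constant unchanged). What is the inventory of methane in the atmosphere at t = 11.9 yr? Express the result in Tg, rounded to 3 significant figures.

9950 Tg

τ = M₀/F₀ = 4528/623.0 = 7.268 yr; rate constant k = 1/τ.
New steady state M_∞ = F₁/k = F₁·τ = 1549 × 7.268 = 11258 Tg.
M(t) = M_∞ + (M₀ − M_∞)·e^(−t/τ); t/τ = 11.9/7.268 = 1.637, so e^(−t/τ) = 0.1945.
M(t) = 11258 − 6730 × 0.1945 = 9949.2 Tg.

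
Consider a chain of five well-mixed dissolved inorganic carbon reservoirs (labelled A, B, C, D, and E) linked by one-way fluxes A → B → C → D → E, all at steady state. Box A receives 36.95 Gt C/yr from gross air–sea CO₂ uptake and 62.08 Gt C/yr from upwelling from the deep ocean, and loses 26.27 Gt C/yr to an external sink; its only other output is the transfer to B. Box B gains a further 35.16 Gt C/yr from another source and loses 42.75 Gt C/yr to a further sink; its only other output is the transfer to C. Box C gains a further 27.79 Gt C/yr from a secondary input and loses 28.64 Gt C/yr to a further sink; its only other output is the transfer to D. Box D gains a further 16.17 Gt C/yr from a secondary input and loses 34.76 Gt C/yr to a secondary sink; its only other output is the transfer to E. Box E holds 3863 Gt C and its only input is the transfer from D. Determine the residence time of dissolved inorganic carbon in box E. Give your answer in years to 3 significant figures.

84.5 yr

Box A: F(A→B) = (36.95 + 62.08) − 26.27 = 72.760 Gt C/yr.
Box B: F(B→C) = (72.760 + 35.16) − 42.75 = 65.170 Gt C/yr.
Box C: F(C→D) = (65.170 + 27.79) − 28.64 = 64.320 Gt C/yr.
Box D: F(D→E) = (64.320 + 16.17) − 34.76 = 45.730 Gt C/yr.
Box E throughput = its input = 45.730 Gt C/yr; τ = 3863 / 45.730 = 84.47 yr.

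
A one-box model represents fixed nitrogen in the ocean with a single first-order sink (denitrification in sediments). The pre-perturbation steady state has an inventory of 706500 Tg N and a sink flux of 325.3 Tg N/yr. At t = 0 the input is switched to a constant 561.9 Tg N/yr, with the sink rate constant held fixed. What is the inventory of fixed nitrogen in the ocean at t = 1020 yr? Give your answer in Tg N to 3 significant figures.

The sink rate constant is k = F₀/M₀ = 325.3/706500 = 0.0004604 yr⁻¹.
Solving dM/dt = F₁ − kM with M(0) = M₀ gives M(t) = F₁/k + (M₀ − F₁/k)·e^(−kt).
F₁/k = 561.9/0.0004604 = 1.2204×10^6 Tg N; kt = 0.0004604 × 1020 = 0.4696, e^(−kt) = 0.6252.
M(1020) = 1.2204×10^6 + (706500 − 1.2204×10^6) × 0.6252 = 1.2204×10^6 − 321300 = 899080 Tg N.

899000 Tg N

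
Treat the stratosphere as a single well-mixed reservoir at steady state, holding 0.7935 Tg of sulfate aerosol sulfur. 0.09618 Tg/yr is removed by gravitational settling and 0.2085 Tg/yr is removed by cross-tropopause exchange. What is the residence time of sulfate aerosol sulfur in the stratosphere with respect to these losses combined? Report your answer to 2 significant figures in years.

Total removal = 0.09618 + 0.2085 = 0.30468 Tg/yr.
τ = M / ΣF_out = 0.7935 / 0.30468 = 2.604 yr.

2.6 yr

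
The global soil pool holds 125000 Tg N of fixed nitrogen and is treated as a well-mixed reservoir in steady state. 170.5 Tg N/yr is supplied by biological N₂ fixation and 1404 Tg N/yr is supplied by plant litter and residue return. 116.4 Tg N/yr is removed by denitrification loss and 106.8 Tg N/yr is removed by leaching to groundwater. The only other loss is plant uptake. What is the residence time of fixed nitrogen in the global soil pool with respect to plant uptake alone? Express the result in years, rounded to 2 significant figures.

93 yr

At steady state ΣF_in = ΣF_out.
ΣF_in = 170.5 + 1404 = 1574.5 Tg N/yr.
Plant uptake flux = ΣF_in − (116.4 + 106.8) = 1574.5 − 223.2 = 1351 Tg N/yr.
τ = M / F = 125000 / 1351 = 92.50 yr.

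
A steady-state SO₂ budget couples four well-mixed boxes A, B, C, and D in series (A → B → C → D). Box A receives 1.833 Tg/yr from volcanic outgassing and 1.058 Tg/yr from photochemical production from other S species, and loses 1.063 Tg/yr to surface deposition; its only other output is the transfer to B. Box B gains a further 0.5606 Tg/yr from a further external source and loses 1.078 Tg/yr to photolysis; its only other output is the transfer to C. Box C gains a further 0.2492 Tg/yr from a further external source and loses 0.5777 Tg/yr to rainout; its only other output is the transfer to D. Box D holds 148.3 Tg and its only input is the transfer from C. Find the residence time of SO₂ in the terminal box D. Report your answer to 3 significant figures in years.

Box A: F(A→B) = (1.833 + 1.058) − 1.063 = 1.8280 Tg/yr.
Box B: F(B→C) = (1.8280 + 0.5606) − 1.078 = 1.3106 Tg/yr.
Box C: F(C→D) = (1.3106 + 0.2492) − 0.5777 = 0.98210 Tg/yr.
Box D throughput = its input = 0.98210 Tg/yr; τ = 148.3 / 0.98210 = 151.0 yr.

151 yr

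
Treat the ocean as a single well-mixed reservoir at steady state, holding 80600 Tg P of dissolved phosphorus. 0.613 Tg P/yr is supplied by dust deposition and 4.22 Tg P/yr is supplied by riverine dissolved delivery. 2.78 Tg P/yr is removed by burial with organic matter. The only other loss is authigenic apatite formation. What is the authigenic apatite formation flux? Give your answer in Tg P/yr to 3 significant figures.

2.05 Tg P/yr

At steady state ΣF_in = ΣF_out.
ΣF_in = 0.613 + 4.22 = 4.8330 Tg P/yr.
Authigenic apatite formation flux = ΣF_in − (2.78) = 4.8330 − 2.780 = 2.053 Tg P/yr.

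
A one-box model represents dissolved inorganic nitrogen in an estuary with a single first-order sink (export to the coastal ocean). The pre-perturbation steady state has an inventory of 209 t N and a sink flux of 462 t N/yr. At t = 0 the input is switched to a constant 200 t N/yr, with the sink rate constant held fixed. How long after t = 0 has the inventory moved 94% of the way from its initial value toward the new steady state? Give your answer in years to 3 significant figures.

1.27 yr

τ = M₀/F₀ = 209/462 = 0.4524 yr.
The remaining gap fraction is e^(−t/τ); 94% covered ⇒ e^(−t/τ) = 0.0600.
t = −τ ln(0.0600) = 0.4524 × 2.813 = 1.273 yr.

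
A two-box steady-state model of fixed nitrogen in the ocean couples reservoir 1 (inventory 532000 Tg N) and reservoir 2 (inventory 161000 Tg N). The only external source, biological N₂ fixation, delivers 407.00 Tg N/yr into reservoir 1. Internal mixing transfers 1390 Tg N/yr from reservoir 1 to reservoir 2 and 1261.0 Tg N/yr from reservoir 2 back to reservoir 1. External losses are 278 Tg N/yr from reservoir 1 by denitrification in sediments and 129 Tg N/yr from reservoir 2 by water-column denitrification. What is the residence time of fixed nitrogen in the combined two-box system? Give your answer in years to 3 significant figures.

Treat the two boxes together as one reservoir: the mixing fluxes between them are internal recycling, so τ = ΣM / Σ(external losses).
M_total = 532000 + 161000 = 693000 Tg N.
ΣF_external_out = 278 + 129 = 407.00 Tg N/yr.
τ = M_total / ΣF_ext = 693000 / 407.00 = 1703 yr.

1700 yr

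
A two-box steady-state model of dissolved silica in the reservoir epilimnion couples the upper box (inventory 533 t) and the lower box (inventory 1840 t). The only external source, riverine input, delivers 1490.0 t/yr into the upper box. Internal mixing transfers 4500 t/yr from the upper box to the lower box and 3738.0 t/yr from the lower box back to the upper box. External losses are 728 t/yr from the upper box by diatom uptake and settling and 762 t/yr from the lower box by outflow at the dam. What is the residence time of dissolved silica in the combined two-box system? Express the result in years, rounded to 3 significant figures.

1.59 yr

For the system as a whole, the A↔B exchange is internal and contributes nothing to the throughput; only the external sinks remove mass.
M_total = 533 + 1840 = 2373.0 t.
ΣF_external_out = 728 + 762 = 1490.0 t/yr.
τ = M_total / ΣF_ext = 2373.0 / 1490.0 = 1.593 yr.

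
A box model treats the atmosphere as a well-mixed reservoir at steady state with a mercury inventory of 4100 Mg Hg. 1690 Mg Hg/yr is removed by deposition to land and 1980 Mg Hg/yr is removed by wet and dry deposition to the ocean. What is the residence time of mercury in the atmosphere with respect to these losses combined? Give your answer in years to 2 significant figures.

Total removal = 1690 + 1980 = 3670.0 Mg Hg/yr.
τ = M / ΣF_out = 4100 / 3670.0 = 1.117 yr.

1.1 yr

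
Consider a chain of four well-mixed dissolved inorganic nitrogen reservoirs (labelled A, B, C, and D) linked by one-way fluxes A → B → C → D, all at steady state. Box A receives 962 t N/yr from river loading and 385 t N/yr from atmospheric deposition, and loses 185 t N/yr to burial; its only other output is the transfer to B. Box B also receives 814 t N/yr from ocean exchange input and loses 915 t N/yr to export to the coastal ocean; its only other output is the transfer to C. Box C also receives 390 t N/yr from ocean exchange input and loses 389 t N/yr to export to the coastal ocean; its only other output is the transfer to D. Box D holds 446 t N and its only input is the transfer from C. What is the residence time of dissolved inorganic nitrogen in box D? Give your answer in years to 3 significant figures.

Box A: F(A→B) = (962 + 385) − 185 = 1162.0 t N/yr.
Box B: F(B→C) = (1162.0 + 814) − 915 = 1061.0 t N/yr.
Box C: F(C→D) = (1061.0 + 390) − 389 = 1062.0 t N/yr.
Box D throughput = its input = 1062.0 t N/yr; τ = 446 / 1062.0 = 0.4200 yr.

0.420 yr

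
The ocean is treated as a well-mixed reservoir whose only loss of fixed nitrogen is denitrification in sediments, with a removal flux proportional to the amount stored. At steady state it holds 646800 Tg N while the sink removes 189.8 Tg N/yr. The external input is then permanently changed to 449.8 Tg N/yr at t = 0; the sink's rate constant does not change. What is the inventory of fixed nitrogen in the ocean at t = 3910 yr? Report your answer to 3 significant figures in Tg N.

1.25×10^6 Tg N

Residence time τ = M₀/F₀ = 3408 yr. The eventual steady state is M_∞ = M₀·(F₁/F₀) = 646800 × 449.8/189.8 = 1.5328×10^6 Tg N.
The anomaly ΔM(t) = M(t) − M_∞ decays as ΔM₀·e^(−t/τ) with ΔM₀ = 646800 − 1.5328×10^6 = −886000 Tg N.
At t = 3910 yr, e^(−t/τ) = e^(−1.147) = 0.3175, so ΔM = −281300 Tg N and M = 1.5328×10^6 − 281300 = 1.2515×10^6 Tg N.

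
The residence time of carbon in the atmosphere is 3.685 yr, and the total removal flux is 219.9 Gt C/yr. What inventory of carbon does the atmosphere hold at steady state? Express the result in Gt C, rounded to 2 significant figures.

τ = M/F ⇒ M = τ × F = 3.685 × 219.9 = 810.3 Gt C.

810 Gt C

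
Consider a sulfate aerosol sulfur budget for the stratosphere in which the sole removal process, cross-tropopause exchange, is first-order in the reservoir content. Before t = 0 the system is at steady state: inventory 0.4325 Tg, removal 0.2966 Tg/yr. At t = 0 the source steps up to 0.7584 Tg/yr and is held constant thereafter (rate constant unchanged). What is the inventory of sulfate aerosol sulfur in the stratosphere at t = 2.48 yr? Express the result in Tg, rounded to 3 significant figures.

0.983 Tg

The sink rate constant is k = F₀/M₀ = 0.2966/0.4325 = 0.6858 yr⁻¹.
Solving dM/dt = F₁ − kM with M(0) = M₀ gives M(t) = F₁/k + (M₀ − F₁/k)·e^(−kt).
F₁/k = 0.7584/0.6858 = 1.1059 Tg; kt = 0.6858 × 2.48 = 1.701, e^(−kt) = 0.1825.
M(2.48) = 1.1059 + (0.4325 − 1.1059) × 0.1825 = 1.1059 − 0.1229 = 0.98297 Tg.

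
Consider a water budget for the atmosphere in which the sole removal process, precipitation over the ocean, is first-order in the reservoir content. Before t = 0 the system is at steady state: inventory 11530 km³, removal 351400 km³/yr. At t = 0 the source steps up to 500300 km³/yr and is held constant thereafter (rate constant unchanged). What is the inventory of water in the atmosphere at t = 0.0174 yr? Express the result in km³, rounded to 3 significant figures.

τ = M₀/F₀ = 11530/351400 = 0.03281 yr; rate constant k = 1/τ.
New steady state M_∞ = F₁/k = F₁·τ = 500300 × 0.03281 = 16416 km³.
M(t) = M_∞ + (M₀ − M_∞)·e^(−t/τ); t/τ = 0.0174/0.03281 = 0.5303, so e^(−t/τ) = 0.5884.
M(t) = 16416 − 4886 × 0.5884 = 13541 km³.

13500 km³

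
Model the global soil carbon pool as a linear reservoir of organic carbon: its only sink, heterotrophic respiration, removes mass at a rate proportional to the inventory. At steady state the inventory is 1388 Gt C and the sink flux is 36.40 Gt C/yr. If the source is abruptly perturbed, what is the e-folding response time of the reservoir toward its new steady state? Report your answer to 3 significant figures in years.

38.1 yr

For a linear reservoir the response time equals the residence time τ = M/F.
τ = 1388 / 36.40 = 38.13 yr.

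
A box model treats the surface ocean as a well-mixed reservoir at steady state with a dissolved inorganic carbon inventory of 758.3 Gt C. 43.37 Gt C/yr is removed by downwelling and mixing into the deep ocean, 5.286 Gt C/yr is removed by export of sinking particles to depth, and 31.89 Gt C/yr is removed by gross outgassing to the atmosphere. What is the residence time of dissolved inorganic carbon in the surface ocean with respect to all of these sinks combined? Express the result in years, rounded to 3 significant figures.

9.41 yr

Total removal flux = 43.37 + 5.286 + 31.89 = 80.546 Gt C/yr.
τ = M / ΣF_out = 758.3 / 80.546 = 9.414 yr.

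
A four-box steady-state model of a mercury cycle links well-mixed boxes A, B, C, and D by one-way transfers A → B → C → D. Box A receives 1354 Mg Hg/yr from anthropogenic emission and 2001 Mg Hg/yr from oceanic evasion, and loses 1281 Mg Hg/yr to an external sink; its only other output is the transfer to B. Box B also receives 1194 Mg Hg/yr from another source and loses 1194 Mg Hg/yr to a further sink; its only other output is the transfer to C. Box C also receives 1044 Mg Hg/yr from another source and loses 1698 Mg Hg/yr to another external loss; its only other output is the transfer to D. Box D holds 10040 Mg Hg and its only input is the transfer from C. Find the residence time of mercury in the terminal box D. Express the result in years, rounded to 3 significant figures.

Box A: F(A→B) = (1354 + 2001) − 1281 = 2074.0 Mg Hg/yr.
Box B: F(B→C) = (2074.0 + 1194) − 1194 = 2074.0 Mg Hg/yr.
Box C: F(C→D) = (2074.0 + 1044) − 1698 = 1420.0 Mg Hg/yr.
Box D throughput = its input = 1420.0 Mg Hg/yr; τ = 10040 / 1420.0 = 7.070 yr.

7.07 yr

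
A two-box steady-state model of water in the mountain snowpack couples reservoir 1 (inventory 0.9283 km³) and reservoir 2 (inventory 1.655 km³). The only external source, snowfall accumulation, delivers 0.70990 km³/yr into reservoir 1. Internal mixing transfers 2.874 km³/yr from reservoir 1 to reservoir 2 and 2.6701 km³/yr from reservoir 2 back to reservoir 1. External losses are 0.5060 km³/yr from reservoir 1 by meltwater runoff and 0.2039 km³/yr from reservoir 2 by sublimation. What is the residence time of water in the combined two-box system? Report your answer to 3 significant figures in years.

For the system as a whole, the A↔B exchange is internal and contributes nothing to the throughput; only the external sinks remove mass.
M_total = 0.9283 + 1.655 = 2.5833 km³.
ΣF_external_out = 0.5060 + 0.2039 = 0.70990 km³/yr.
τ = M_total / ΣF_ext = 2.5833 / 0.70990 = 3.639 yr.

3.64 yr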